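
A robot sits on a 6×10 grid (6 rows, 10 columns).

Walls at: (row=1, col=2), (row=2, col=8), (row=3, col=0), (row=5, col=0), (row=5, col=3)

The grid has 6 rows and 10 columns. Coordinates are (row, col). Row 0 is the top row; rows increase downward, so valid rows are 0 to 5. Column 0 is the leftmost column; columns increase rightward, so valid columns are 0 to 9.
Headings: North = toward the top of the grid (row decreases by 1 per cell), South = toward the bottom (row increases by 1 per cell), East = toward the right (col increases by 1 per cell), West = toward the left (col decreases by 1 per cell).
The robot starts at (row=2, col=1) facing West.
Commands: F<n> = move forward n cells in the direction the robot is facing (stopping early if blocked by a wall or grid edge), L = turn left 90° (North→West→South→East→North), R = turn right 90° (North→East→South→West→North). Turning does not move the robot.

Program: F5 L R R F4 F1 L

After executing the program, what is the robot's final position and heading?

Answer: Final position: (row=0, col=0), facing West

Derivation:
Start: (row=2, col=1), facing West
  F5: move forward 1/5 (blocked), now at (row=2, col=0)
  L: turn left, now facing South
  R: turn right, now facing West
  R: turn right, now facing North
  F4: move forward 2/4 (blocked), now at (row=0, col=0)
  F1: move forward 0/1 (blocked), now at (row=0, col=0)
  L: turn left, now facing West
Final: (row=0, col=0), facing West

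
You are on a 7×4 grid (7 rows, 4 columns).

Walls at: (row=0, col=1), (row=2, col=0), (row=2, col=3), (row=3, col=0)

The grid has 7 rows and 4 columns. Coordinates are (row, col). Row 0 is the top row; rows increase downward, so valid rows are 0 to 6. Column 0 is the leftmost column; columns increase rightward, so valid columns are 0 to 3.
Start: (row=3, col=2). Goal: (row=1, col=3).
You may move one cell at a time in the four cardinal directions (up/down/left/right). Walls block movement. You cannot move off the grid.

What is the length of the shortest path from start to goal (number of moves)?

BFS from (row=3, col=2) until reaching (row=1, col=3):
  Distance 0: (row=3, col=2)
  Distance 1: (row=2, col=2), (row=3, col=1), (row=3, col=3), (row=4, col=2)
  Distance 2: (row=1, col=2), (row=2, col=1), (row=4, col=1), (row=4, col=3), (row=5, col=2)
  Distance 3: (row=0, col=2), (row=1, col=1), (row=1, col=3), (row=4, col=0), (row=5, col=1), (row=5, col=3), (row=6, col=2)  <- goal reached here
One shortest path (3 moves): (row=3, col=2) -> (row=2, col=2) -> (row=1, col=2) -> (row=1, col=3)

Answer: Shortest path length: 3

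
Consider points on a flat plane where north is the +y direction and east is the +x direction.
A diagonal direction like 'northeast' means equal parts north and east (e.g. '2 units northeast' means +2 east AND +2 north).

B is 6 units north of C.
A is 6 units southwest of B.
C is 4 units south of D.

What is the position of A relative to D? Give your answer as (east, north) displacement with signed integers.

Place D at the origin (east=0, north=0).
  C is 4 units south of D: delta (east=+0, north=-4); C at (east=0, north=-4).
  B is 6 units north of C: delta (east=+0, north=+6); B at (east=0, north=2).
  A is 6 units southwest of B: delta (east=-6, north=-6); A at (east=-6, north=-4).
Therefore A relative to D: (east=-6, north=-4).

Answer: A is at (east=-6, north=-4) relative to D.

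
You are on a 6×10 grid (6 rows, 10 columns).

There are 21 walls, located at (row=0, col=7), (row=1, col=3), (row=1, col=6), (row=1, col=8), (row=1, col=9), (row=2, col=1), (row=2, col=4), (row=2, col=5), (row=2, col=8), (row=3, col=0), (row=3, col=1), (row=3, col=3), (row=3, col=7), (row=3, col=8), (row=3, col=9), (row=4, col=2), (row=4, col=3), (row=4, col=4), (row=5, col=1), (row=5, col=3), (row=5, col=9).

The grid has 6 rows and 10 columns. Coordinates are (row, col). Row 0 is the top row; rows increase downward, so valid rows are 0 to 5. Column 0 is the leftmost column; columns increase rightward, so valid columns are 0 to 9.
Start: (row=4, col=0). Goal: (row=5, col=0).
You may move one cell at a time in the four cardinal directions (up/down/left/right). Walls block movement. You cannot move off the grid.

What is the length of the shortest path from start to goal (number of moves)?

Answer: Shortest path length: 1

Derivation:
BFS from (row=4, col=0) until reaching (row=5, col=0):
  Distance 0: (row=4, col=0)
  Distance 1: (row=4, col=1), (row=5, col=0)  <- goal reached here
One shortest path (1 moves): (row=4, col=0) -> (row=5, col=0)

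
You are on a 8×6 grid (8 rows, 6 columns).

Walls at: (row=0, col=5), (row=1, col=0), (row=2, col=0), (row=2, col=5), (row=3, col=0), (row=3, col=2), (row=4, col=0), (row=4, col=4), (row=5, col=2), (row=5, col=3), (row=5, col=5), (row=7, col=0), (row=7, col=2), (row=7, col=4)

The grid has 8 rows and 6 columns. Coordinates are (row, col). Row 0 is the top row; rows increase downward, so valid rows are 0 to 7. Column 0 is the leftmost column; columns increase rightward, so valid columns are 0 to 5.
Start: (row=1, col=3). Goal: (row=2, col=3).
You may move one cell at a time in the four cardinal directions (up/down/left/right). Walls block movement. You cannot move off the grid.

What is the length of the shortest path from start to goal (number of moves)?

Answer: Shortest path length: 1

Derivation:
BFS from (row=1, col=3) until reaching (row=2, col=3):
  Distance 0: (row=1, col=3)
  Distance 1: (row=0, col=3), (row=1, col=2), (row=1, col=4), (row=2, col=3)  <- goal reached here
One shortest path (1 moves): (row=1, col=3) -> (row=2, col=3)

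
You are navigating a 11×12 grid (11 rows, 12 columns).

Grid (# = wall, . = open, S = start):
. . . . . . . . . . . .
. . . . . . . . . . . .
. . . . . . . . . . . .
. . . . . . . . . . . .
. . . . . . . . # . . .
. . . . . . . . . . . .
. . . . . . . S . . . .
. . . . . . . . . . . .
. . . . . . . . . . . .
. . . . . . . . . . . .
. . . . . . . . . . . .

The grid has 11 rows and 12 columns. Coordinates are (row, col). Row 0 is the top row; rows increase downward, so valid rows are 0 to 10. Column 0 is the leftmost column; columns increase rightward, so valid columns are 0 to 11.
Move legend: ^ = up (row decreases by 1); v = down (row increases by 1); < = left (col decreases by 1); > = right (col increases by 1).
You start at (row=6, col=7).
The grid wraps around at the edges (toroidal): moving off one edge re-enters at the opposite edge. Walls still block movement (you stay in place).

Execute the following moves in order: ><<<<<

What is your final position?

Answer: Final position: (row=6, col=3)

Derivation:
Start: (row=6, col=7)
  > (right): (row=6, col=7) -> (row=6, col=8)
  < (left): (row=6, col=8) -> (row=6, col=7)
  < (left): (row=6, col=7) -> (row=6, col=6)
  < (left): (row=6, col=6) -> (row=6, col=5)
  < (left): (row=6, col=5) -> (row=6, col=4)
  < (left): (row=6, col=4) -> (row=6, col=3)
Final: (row=6, col=3)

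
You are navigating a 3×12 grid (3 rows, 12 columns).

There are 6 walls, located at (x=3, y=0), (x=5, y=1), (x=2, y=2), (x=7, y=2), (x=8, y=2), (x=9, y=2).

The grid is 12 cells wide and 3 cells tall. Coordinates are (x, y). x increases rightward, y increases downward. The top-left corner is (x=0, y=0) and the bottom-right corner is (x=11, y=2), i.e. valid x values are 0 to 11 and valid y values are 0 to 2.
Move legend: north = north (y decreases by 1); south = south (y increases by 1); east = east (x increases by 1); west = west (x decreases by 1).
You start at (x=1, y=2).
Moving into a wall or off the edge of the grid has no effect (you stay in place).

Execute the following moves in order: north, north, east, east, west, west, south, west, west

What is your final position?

Answer: Final position: (x=0, y=1)

Derivation:
Start: (x=1, y=2)
  north (north): (x=1, y=2) -> (x=1, y=1)
  north (north): (x=1, y=1) -> (x=1, y=0)
  east (east): (x=1, y=0) -> (x=2, y=0)
  east (east): blocked, stay at (x=2, y=0)
  west (west): (x=2, y=0) -> (x=1, y=0)
  west (west): (x=1, y=0) -> (x=0, y=0)
  south (south): (x=0, y=0) -> (x=0, y=1)
  west (west): blocked, stay at (x=0, y=1)
  west (west): blocked, stay at (x=0, y=1)
Final: (x=0, y=1)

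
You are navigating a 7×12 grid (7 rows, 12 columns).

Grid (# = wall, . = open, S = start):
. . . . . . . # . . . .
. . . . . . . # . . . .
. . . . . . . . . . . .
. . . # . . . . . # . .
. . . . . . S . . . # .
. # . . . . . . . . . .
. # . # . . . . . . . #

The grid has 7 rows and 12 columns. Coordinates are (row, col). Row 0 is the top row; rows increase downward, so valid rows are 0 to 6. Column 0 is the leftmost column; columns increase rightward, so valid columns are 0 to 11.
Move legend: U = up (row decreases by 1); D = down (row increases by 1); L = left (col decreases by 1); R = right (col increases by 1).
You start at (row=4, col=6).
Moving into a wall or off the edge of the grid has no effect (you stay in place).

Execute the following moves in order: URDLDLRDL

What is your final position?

Start: (row=4, col=6)
  U (up): (row=4, col=6) -> (row=3, col=6)
  R (right): (row=3, col=6) -> (row=3, col=7)
  D (down): (row=3, col=7) -> (row=4, col=7)
  L (left): (row=4, col=7) -> (row=4, col=6)
  D (down): (row=4, col=6) -> (row=5, col=6)
  L (left): (row=5, col=6) -> (row=5, col=5)
  R (right): (row=5, col=5) -> (row=5, col=6)
  D (down): (row=5, col=6) -> (row=6, col=6)
  L (left): (row=6, col=6) -> (row=6, col=5)
Final: (row=6, col=5)

Answer: Final position: (row=6, col=5)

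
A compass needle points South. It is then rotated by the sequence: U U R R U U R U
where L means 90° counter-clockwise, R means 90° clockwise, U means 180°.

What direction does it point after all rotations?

Answer: Final heading: West

Derivation:
Start: South
  U (U-turn (180°)) -> North
  U (U-turn (180°)) -> South
  R (right (90° clockwise)) -> West
  R (right (90° clockwise)) -> North
  U (U-turn (180°)) -> South
  U (U-turn (180°)) -> North
  R (right (90° clockwise)) -> East
  U (U-turn (180°)) -> West
Final: West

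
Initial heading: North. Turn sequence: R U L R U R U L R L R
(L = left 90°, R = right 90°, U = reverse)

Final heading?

Answer: Final heading: North

Derivation:
Start: North
  R (right (90° clockwise)) -> East
  U (U-turn (180°)) -> West
  L (left (90° counter-clockwise)) -> South
  R (right (90° clockwise)) -> West
  U (U-turn (180°)) -> East
  R (right (90° clockwise)) -> South
  U (U-turn (180°)) -> North
  L (left (90° counter-clockwise)) -> West
  R (right (90° clockwise)) -> North
  L (left (90° counter-clockwise)) -> West
  R (right (90° clockwise)) -> North
Final: North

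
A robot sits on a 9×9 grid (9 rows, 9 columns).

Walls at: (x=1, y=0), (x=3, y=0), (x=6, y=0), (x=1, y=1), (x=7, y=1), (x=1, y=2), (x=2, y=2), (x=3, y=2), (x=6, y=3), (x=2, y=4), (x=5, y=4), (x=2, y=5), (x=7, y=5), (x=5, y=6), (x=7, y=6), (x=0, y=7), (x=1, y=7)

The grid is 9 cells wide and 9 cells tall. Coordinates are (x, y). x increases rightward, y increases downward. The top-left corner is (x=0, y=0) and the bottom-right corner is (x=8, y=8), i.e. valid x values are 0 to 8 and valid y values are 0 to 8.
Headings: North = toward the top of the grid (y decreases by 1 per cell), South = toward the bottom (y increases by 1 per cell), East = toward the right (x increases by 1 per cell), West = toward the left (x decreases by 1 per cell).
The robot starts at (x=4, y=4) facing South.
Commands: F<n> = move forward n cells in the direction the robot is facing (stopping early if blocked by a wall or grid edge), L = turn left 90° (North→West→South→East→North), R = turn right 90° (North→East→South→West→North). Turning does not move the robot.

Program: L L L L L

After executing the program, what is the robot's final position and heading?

Start: (x=4, y=4), facing South
  L: turn left, now facing East
  L: turn left, now facing North
  L: turn left, now facing West
  L: turn left, now facing South
  L: turn left, now facing East
Final: (x=4, y=4), facing East

Answer: Final position: (x=4, y=4), facing East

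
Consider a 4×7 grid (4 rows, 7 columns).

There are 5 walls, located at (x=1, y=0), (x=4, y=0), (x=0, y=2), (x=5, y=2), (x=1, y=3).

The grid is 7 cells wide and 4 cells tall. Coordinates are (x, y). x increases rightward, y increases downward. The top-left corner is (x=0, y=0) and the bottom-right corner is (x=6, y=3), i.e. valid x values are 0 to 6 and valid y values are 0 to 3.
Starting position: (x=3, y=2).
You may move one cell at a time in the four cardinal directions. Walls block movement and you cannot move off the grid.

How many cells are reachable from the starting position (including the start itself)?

Answer: Reachable cells: 22

Derivation:
BFS flood-fill from (x=3, y=2):
  Distance 0: (x=3, y=2)
  Distance 1: (x=3, y=1), (x=2, y=2), (x=4, y=2), (x=3, y=3)
  Distance 2: (x=3, y=0), (x=2, y=1), (x=4, y=1), (x=1, y=2), (x=2, y=3), (x=4, y=3)
  Distance 3: (x=2, y=0), (x=1, y=1), (x=5, y=1), (x=5, y=3)
  Distance 4: (x=5, y=0), (x=0, y=1), (x=6, y=1), (x=6, y=3)
  Distance 5: (x=0, y=0), (x=6, y=0), (x=6, y=2)
Total reachable: 22 (grid has 23 open cells total)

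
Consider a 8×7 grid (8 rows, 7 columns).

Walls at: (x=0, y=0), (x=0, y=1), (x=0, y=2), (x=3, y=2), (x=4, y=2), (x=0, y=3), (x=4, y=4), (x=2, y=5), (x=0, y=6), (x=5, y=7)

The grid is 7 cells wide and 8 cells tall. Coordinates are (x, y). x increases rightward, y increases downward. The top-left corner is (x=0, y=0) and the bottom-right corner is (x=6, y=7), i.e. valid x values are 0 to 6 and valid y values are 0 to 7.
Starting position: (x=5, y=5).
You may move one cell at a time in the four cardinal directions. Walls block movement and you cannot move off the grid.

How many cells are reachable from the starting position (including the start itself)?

Answer: Reachable cells: 46

Derivation:
BFS flood-fill from (x=5, y=5):
  Distance 0: (x=5, y=5)
  Distance 1: (x=5, y=4), (x=4, y=5), (x=6, y=5), (x=5, y=6)
  Distance 2: (x=5, y=3), (x=6, y=4), (x=3, y=5), (x=4, y=6), (x=6, y=6)
  Distance 3: (x=5, y=2), (x=4, y=3), (x=6, y=3), (x=3, y=4), (x=3, y=6), (x=4, y=7), (x=6, y=7)
  Distance 4: (x=5, y=1), (x=6, y=2), (x=3, y=3), (x=2, y=4), (x=2, y=6), (x=3, y=7)
  Distance 5: (x=5, y=0), (x=4, y=1), (x=6, y=1), (x=2, y=3), (x=1, y=4), (x=1, y=6), (x=2, y=7)
  Distance 6: (x=4, y=0), (x=6, y=0), (x=3, y=1), (x=2, y=2), (x=1, y=3), (x=0, y=4), (x=1, y=5), (x=1, y=7)
  Distance 7: (x=3, y=0), (x=2, y=1), (x=1, y=2), (x=0, y=5), (x=0, y=7)
  Distance 8: (x=2, y=0), (x=1, y=1)
  Distance 9: (x=1, y=0)
Total reachable: 46 (grid has 46 open cells total)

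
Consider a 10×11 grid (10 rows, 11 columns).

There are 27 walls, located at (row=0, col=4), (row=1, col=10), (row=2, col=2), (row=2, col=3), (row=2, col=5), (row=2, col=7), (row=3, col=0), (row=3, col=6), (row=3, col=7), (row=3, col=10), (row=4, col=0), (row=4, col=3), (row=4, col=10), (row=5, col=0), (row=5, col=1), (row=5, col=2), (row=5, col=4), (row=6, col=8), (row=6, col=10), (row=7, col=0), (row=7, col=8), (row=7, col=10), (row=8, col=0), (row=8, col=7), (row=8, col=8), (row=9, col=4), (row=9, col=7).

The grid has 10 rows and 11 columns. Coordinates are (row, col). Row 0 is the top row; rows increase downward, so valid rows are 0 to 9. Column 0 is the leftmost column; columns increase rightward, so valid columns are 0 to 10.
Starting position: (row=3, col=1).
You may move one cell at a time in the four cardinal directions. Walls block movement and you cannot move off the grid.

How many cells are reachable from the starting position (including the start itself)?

BFS flood-fill from (row=3, col=1):
  Distance 0: (row=3, col=1)
  Distance 1: (row=2, col=1), (row=3, col=2), (row=4, col=1)
  Distance 2: (row=1, col=1), (row=2, col=0), (row=3, col=3), (row=4, col=2)
  Distance 3: (row=0, col=1), (row=1, col=0), (row=1, col=2), (row=3, col=4)
  Distance 4: (row=0, col=0), (row=0, col=2), (row=1, col=3), (row=2, col=4), (row=3, col=5), (row=4, col=4)
  Distance 5: (row=0, col=3), (row=1, col=4), (row=4, col=5)
  Distance 6: (row=1, col=5), (row=4, col=6), (row=5, col=5)
  Distance 7: (row=0, col=5), (row=1, col=6), (row=4, col=7), (row=5, col=6), (row=6, col=5)
  Distance 8: (row=0, col=6), (row=1, col=7), (row=2, col=6), (row=4, col=8), (row=5, col=7), (row=6, col=4), (row=6, col=6), (row=7, col=5)
  Distance 9: (row=0, col=7), (row=1, col=8), (row=3, col=8), (row=4, col=9), (row=5, col=8), (row=6, col=3), (row=6, col=7), (row=7, col=4), (row=7, col=6), (row=8, col=5)
  Distance 10: (row=0, col=8), (row=1, col=9), (row=2, col=8), (row=3, col=9), (row=5, col=3), (row=5, col=9), (row=6, col=2), (row=7, col=3), (row=7, col=7), (row=8, col=4), (row=8, col=6), (row=9, col=5)
  Distance 11: (row=0, col=9), (row=2, col=9), (row=5, col=10), (row=6, col=1), (row=6, col=9), (row=7, col=2), (row=8, col=3), (row=9, col=6)
  Distance 12: (row=0, col=10), (row=2, col=10), (row=6, col=0), (row=7, col=1), (row=7, col=9), (row=8, col=2), (row=9, col=3)
  Distance 13: (row=8, col=1), (row=8, col=9), (row=9, col=2)
  Distance 14: (row=8, col=10), (row=9, col=1), (row=9, col=9)
  Distance 15: (row=9, col=0), (row=9, col=8), (row=9, col=10)
Total reachable: 83 (grid has 83 open cells total)

Answer: Reachable cells: 83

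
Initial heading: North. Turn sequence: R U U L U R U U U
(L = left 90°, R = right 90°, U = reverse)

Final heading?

Answer: Final heading: East

Derivation:
Start: North
  R (right (90° clockwise)) -> East
  U (U-turn (180°)) -> West
  U (U-turn (180°)) -> East
  L (left (90° counter-clockwise)) -> North
  U (U-turn (180°)) -> South
  R (right (90° clockwise)) -> West
  U (U-turn (180°)) -> East
  U (U-turn (180°)) -> West
  U (U-turn (180°)) -> East
Final: East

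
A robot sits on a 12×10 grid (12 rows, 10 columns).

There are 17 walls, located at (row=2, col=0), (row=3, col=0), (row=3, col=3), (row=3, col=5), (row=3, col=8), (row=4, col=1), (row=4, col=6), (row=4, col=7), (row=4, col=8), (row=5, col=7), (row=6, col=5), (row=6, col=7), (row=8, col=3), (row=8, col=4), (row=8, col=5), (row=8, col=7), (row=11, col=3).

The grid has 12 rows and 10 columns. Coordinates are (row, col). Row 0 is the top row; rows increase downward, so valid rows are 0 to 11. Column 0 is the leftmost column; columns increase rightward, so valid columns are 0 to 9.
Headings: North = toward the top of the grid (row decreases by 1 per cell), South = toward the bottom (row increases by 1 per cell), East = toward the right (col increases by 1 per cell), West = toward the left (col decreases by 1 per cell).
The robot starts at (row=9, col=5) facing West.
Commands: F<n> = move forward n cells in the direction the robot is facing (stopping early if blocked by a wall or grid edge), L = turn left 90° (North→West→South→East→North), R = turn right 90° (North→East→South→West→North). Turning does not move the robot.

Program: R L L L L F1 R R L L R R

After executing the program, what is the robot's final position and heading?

Answer: Final position: (row=9, col=5), facing South

Derivation:
Start: (row=9, col=5), facing West
  R: turn right, now facing North
  L: turn left, now facing West
  L: turn left, now facing South
  L: turn left, now facing East
  L: turn left, now facing North
  F1: move forward 0/1 (blocked), now at (row=9, col=5)
  R: turn right, now facing East
  R: turn right, now facing South
  L: turn left, now facing East
  L: turn left, now facing North
  R: turn right, now facing East
  R: turn right, now facing South
Final: (row=9, col=5), facing South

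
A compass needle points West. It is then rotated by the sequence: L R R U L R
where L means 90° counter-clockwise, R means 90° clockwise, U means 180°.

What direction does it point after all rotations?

Start: West
  L (left (90° counter-clockwise)) -> South
  R (right (90° clockwise)) -> West
  R (right (90° clockwise)) -> North
  U (U-turn (180°)) -> South
  L (left (90° counter-clockwise)) -> East
  R (right (90° clockwise)) -> South
Final: South

Answer: Final heading: South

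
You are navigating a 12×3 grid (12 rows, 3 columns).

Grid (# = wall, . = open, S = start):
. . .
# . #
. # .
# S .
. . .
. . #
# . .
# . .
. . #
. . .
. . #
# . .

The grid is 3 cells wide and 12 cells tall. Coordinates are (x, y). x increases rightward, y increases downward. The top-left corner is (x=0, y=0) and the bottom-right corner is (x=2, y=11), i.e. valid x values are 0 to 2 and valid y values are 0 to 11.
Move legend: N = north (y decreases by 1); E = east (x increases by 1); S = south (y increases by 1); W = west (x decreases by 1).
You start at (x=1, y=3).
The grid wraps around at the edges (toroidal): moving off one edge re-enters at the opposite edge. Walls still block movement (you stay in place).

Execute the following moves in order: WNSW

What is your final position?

Start: (x=1, y=3)
  W (west): blocked, stay at (x=1, y=3)
  N (north): blocked, stay at (x=1, y=3)
  S (south): (x=1, y=3) -> (x=1, y=4)
  W (west): (x=1, y=4) -> (x=0, y=4)
Final: (x=0, y=4)

Answer: Final position: (x=0, y=4)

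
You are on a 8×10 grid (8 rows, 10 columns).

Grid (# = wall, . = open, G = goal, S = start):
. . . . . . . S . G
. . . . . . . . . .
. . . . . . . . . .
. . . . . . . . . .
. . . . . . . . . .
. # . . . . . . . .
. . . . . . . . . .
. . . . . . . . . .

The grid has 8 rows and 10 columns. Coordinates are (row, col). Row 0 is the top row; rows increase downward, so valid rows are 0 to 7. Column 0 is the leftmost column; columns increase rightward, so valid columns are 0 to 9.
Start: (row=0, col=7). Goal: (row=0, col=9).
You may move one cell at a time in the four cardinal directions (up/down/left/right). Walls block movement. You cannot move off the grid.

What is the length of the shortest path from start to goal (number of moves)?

Answer: Shortest path length: 2

Derivation:
BFS from (row=0, col=7) until reaching (row=0, col=9):
  Distance 0: (row=0, col=7)
  Distance 1: (row=0, col=6), (row=0, col=8), (row=1, col=7)
  Distance 2: (row=0, col=5), (row=0, col=9), (row=1, col=6), (row=1, col=8), (row=2, col=7)  <- goal reached here
One shortest path (2 moves): (row=0, col=7) -> (row=0, col=8) -> (row=0, col=9)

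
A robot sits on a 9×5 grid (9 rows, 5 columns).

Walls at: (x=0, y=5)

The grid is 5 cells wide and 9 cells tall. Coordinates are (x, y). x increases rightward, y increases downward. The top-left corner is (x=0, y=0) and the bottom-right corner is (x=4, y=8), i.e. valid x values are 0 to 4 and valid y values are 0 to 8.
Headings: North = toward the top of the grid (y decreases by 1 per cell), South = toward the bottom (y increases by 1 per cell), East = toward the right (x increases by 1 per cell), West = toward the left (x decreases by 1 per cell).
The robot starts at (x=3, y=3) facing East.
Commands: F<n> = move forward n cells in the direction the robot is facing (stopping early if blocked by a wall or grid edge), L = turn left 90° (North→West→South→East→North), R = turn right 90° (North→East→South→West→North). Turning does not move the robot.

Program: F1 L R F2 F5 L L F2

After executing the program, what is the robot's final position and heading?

Answer: Final position: (x=2, y=3), facing West

Derivation:
Start: (x=3, y=3), facing East
  F1: move forward 1, now at (x=4, y=3)
  L: turn left, now facing North
  R: turn right, now facing East
  F2: move forward 0/2 (blocked), now at (x=4, y=3)
  F5: move forward 0/5 (blocked), now at (x=4, y=3)
  L: turn left, now facing North
  L: turn left, now facing West
  F2: move forward 2, now at (x=2, y=3)
Final: (x=2, y=3), facing West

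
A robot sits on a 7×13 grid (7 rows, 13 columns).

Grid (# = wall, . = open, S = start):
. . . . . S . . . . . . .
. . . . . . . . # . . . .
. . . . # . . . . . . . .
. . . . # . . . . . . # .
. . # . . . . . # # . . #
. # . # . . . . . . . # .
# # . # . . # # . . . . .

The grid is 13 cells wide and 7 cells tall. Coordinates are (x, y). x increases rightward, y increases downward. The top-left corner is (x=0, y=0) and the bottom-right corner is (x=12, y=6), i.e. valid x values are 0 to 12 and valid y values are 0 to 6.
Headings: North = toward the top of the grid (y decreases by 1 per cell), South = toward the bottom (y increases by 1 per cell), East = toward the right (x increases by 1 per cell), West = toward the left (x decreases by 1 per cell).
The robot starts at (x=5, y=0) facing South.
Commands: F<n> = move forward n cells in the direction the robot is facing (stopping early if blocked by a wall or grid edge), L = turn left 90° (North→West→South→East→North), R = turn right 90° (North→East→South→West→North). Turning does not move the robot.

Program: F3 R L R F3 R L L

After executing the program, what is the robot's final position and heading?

Start: (x=5, y=0), facing South
  F3: move forward 3, now at (x=5, y=3)
  R: turn right, now facing West
  L: turn left, now facing South
  R: turn right, now facing West
  F3: move forward 0/3 (blocked), now at (x=5, y=3)
  R: turn right, now facing North
  L: turn left, now facing West
  L: turn left, now facing South
Final: (x=5, y=3), facing South

Answer: Final position: (x=5, y=3), facing South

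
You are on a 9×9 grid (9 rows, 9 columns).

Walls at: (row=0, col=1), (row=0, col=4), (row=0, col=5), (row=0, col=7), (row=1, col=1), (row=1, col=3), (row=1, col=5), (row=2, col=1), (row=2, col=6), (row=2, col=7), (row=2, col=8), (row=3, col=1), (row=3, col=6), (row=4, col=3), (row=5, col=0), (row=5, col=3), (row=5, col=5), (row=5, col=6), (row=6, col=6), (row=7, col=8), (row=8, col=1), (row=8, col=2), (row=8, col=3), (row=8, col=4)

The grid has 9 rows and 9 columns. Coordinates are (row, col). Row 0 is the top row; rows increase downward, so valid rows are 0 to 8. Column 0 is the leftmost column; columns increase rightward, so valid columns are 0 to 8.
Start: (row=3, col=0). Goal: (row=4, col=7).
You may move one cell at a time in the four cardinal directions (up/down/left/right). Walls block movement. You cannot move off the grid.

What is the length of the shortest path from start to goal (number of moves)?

Answer: Shortest path length: 10

Derivation:
BFS from (row=3, col=0) until reaching (row=4, col=7):
  Distance 0: (row=3, col=0)
  Distance 1: (row=2, col=0), (row=4, col=0)
  Distance 2: (row=1, col=0), (row=4, col=1)
  Distance 3: (row=0, col=0), (row=4, col=2), (row=5, col=1)
  Distance 4: (row=3, col=2), (row=5, col=2), (row=6, col=1)
  Distance 5: (row=2, col=2), (row=3, col=3), (row=6, col=0), (row=6, col=2), (row=7, col=1)
  Distance 6: (row=1, col=2), (row=2, col=3), (row=3, col=4), (row=6, col=3), (row=7, col=0), (row=7, col=2)
  Distance 7: (row=0, col=2), (row=2, col=4), (row=3, col=5), (row=4, col=4), (row=6, col=4), (row=7, col=3), (row=8, col=0)
  Distance 8: (row=0, col=3), (row=1, col=4), (row=2, col=5), (row=4, col=5), (row=5, col=4), (row=6, col=5), (row=7, col=4)
  Distance 9: (row=4, col=6), (row=7, col=5)
  Distance 10: (row=4, col=7), (row=7, col=6), (row=8, col=5)  <- goal reached here
One shortest path (10 moves): (row=3, col=0) -> (row=4, col=0) -> (row=4, col=1) -> (row=4, col=2) -> (row=3, col=2) -> (row=3, col=3) -> (row=3, col=4) -> (row=3, col=5) -> (row=4, col=5) -> (row=4, col=6) -> (row=4, col=7)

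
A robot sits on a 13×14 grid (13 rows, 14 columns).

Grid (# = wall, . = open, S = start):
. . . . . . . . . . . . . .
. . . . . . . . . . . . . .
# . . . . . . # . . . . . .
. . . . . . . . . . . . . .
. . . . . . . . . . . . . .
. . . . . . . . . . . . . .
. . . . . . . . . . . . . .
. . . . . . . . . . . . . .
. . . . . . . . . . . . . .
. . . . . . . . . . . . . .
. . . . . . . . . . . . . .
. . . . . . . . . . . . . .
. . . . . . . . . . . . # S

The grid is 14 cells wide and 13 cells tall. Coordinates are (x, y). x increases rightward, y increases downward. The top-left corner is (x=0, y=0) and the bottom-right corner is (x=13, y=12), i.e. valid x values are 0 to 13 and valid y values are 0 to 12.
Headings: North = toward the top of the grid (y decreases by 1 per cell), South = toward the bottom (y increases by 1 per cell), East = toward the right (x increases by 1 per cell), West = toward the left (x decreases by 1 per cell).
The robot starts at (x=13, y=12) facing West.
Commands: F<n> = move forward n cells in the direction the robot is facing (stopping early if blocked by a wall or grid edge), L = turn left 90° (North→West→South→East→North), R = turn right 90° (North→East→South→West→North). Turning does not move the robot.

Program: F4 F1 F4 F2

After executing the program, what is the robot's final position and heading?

Start: (x=13, y=12), facing West
  F4: move forward 0/4 (blocked), now at (x=13, y=12)
  F1: move forward 0/1 (blocked), now at (x=13, y=12)
  F4: move forward 0/4 (blocked), now at (x=13, y=12)
  F2: move forward 0/2 (blocked), now at (x=13, y=12)
Final: (x=13, y=12), facing West

Answer: Final position: (x=13, y=12), facing West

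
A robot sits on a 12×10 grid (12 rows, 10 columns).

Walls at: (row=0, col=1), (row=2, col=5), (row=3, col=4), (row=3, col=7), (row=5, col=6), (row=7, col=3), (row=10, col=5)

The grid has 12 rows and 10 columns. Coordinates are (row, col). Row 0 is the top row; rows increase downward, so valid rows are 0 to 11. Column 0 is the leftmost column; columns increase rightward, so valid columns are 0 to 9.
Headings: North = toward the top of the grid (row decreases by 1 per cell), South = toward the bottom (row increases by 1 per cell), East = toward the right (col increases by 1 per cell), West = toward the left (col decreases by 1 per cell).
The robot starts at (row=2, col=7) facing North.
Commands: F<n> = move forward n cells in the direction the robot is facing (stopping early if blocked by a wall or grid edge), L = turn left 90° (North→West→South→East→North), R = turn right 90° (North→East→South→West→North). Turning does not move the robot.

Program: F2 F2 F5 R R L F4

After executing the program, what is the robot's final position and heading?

Start: (row=2, col=7), facing North
  F2: move forward 2, now at (row=0, col=7)
  F2: move forward 0/2 (blocked), now at (row=0, col=7)
  F5: move forward 0/5 (blocked), now at (row=0, col=7)
  R: turn right, now facing East
  R: turn right, now facing South
  L: turn left, now facing East
  F4: move forward 2/4 (blocked), now at (row=0, col=9)
Final: (row=0, col=9), facing East

Answer: Final position: (row=0, col=9), facing East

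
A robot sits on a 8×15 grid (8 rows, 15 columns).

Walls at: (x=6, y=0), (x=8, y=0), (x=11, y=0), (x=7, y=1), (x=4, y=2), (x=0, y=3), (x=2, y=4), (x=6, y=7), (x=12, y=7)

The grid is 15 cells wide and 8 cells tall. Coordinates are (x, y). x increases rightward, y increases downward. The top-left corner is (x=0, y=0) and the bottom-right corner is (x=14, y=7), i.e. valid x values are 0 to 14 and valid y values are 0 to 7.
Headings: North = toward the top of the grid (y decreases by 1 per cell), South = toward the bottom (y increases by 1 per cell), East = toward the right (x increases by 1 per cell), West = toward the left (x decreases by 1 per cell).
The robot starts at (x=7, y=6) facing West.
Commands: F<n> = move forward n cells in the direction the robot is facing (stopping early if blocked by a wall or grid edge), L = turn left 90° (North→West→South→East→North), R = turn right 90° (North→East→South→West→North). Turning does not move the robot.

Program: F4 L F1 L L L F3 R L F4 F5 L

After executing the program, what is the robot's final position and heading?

Answer: Final position: (x=0, y=7), facing South

Derivation:
Start: (x=7, y=6), facing West
  F4: move forward 4, now at (x=3, y=6)
  L: turn left, now facing South
  F1: move forward 1, now at (x=3, y=7)
  L: turn left, now facing East
  L: turn left, now facing North
  L: turn left, now facing West
  F3: move forward 3, now at (x=0, y=7)
  R: turn right, now facing North
  L: turn left, now facing West
  F4: move forward 0/4 (blocked), now at (x=0, y=7)
  F5: move forward 0/5 (blocked), now at (x=0, y=7)
  L: turn left, now facing South
Final: (x=0, y=7), facing South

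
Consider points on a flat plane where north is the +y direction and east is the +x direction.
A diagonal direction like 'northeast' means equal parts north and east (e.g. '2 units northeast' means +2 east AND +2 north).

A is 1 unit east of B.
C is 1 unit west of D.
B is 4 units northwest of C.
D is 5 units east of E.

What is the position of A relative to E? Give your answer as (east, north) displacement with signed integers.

Answer: A is at (east=1, north=4) relative to E.

Derivation:
Place E at the origin (east=0, north=0).
  D is 5 units east of E: delta (east=+5, north=+0); D at (east=5, north=0).
  C is 1 unit west of D: delta (east=-1, north=+0); C at (east=4, north=0).
  B is 4 units northwest of C: delta (east=-4, north=+4); B at (east=0, north=4).
  A is 1 unit east of B: delta (east=+1, north=+0); A at (east=1, north=4).
Therefore A relative to E: (east=1, north=4).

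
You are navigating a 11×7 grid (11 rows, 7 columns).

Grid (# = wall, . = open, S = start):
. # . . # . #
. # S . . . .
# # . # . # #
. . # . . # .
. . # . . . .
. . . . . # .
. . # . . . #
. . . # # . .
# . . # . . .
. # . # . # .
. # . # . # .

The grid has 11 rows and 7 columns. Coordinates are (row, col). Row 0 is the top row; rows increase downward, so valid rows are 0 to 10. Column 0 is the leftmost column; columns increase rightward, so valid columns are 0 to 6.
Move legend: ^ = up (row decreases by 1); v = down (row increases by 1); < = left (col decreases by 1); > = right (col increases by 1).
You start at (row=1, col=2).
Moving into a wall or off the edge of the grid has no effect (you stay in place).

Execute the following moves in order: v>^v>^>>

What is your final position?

Answer: Final position: (row=1, col=4)

Derivation:
Start: (row=1, col=2)
  v (down): (row=1, col=2) -> (row=2, col=2)
  > (right): blocked, stay at (row=2, col=2)
  ^ (up): (row=2, col=2) -> (row=1, col=2)
  v (down): (row=1, col=2) -> (row=2, col=2)
  > (right): blocked, stay at (row=2, col=2)
  ^ (up): (row=2, col=2) -> (row=1, col=2)
  > (right): (row=1, col=2) -> (row=1, col=3)
  > (right): (row=1, col=3) -> (row=1, col=4)
Final: (row=1, col=4)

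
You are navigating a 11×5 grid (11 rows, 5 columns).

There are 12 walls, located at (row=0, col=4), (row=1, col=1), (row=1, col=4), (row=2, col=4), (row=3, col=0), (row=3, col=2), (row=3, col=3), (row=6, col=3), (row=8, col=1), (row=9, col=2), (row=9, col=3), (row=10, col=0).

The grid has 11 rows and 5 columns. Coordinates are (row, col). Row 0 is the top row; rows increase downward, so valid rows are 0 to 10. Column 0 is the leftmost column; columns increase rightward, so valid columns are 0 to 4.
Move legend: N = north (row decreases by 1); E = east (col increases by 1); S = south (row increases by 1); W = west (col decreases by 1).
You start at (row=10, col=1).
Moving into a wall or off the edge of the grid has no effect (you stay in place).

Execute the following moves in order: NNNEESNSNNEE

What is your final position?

Start: (row=10, col=1)
  N (north): (row=10, col=1) -> (row=9, col=1)
  N (north): blocked, stay at (row=9, col=1)
  N (north): blocked, stay at (row=9, col=1)
  E (east): blocked, stay at (row=9, col=1)
  E (east): blocked, stay at (row=9, col=1)
  S (south): (row=9, col=1) -> (row=10, col=1)
  N (north): (row=10, col=1) -> (row=9, col=1)
  S (south): (row=9, col=1) -> (row=10, col=1)
  N (north): (row=10, col=1) -> (row=9, col=1)
  N (north): blocked, stay at (row=9, col=1)
  E (east): blocked, stay at (row=9, col=1)
  E (east): blocked, stay at (row=9, col=1)
Final: (row=9, col=1)

Answer: Final position: (row=9, col=1)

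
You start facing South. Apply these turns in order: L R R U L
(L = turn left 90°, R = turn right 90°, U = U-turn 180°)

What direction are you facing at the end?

Start: South
  L (left (90° counter-clockwise)) -> East
  R (right (90° clockwise)) -> South
  R (right (90° clockwise)) -> West
  U (U-turn (180°)) -> East
  L (left (90° counter-clockwise)) -> North
Final: North

Answer: Final heading: North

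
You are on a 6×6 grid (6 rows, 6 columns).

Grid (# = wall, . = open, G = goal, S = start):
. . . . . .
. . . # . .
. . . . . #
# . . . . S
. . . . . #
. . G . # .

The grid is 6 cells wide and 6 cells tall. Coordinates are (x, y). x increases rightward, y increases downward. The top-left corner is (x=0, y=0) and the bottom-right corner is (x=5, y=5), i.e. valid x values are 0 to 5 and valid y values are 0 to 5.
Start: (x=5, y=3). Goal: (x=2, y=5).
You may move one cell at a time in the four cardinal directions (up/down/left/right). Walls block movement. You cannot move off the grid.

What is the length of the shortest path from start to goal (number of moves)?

BFS from (x=5, y=3) until reaching (x=2, y=5):
  Distance 0: (x=5, y=3)
  Distance 1: (x=4, y=3)
  Distance 2: (x=4, y=2), (x=3, y=3), (x=4, y=4)
  Distance 3: (x=4, y=1), (x=3, y=2), (x=2, y=3), (x=3, y=4)
  Distance 4: (x=4, y=0), (x=5, y=1), (x=2, y=2), (x=1, y=3), (x=2, y=4), (x=3, y=5)
  Distance 5: (x=3, y=0), (x=5, y=0), (x=2, y=1), (x=1, y=2), (x=1, y=4), (x=2, y=5)  <- goal reached here
One shortest path (5 moves): (x=5, y=3) -> (x=4, y=3) -> (x=3, y=3) -> (x=2, y=3) -> (x=2, y=4) -> (x=2, y=5)

Answer: Shortest path length: 5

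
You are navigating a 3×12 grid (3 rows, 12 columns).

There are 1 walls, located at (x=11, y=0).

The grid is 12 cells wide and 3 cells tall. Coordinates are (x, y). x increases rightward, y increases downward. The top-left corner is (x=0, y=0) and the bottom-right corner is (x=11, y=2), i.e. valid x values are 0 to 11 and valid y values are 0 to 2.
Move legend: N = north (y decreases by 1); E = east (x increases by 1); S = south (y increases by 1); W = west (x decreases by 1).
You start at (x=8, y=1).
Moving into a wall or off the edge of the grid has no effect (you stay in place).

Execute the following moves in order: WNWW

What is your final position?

Answer: Final position: (x=5, y=0)

Derivation:
Start: (x=8, y=1)
  W (west): (x=8, y=1) -> (x=7, y=1)
  N (north): (x=7, y=1) -> (x=7, y=0)
  W (west): (x=7, y=0) -> (x=6, y=0)
  W (west): (x=6, y=0) -> (x=5, y=0)
Final: (x=5, y=0)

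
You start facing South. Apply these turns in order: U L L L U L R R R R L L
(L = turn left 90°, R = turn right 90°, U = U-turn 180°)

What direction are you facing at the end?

Answer: Final heading: North

Derivation:
Start: South
  U (U-turn (180°)) -> North
  L (left (90° counter-clockwise)) -> West
  L (left (90° counter-clockwise)) -> South
  L (left (90° counter-clockwise)) -> East
  U (U-turn (180°)) -> West
  L (left (90° counter-clockwise)) -> South
  R (right (90° clockwise)) -> West
  R (right (90° clockwise)) -> North
  R (right (90° clockwise)) -> East
  R (right (90° clockwise)) -> South
  L (left (90° counter-clockwise)) -> East
  L (left (90° counter-clockwise)) -> North
Final: North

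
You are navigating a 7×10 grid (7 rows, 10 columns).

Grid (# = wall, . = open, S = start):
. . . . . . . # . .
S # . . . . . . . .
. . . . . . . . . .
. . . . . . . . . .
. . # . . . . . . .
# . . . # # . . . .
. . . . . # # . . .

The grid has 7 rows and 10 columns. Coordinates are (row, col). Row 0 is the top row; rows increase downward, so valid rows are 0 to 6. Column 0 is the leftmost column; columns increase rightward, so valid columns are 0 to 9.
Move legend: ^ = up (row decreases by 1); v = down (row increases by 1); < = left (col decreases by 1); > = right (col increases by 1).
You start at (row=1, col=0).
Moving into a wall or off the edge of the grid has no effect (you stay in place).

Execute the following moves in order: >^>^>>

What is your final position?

Answer: Final position: (row=0, col=3)

Derivation:
Start: (row=1, col=0)
  > (right): blocked, stay at (row=1, col=0)
  ^ (up): (row=1, col=0) -> (row=0, col=0)
  > (right): (row=0, col=0) -> (row=0, col=1)
  ^ (up): blocked, stay at (row=0, col=1)
  > (right): (row=0, col=1) -> (row=0, col=2)
  > (right): (row=0, col=2) -> (row=0, col=3)
Final: (row=0, col=3)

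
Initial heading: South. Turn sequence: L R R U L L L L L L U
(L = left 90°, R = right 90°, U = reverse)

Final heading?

Answer: Final heading: East

Derivation:
Start: South
  L (left (90° counter-clockwise)) -> East
  R (right (90° clockwise)) -> South
  R (right (90° clockwise)) -> West
  U (U-turn (180°)) -> East
  L (left (90° counter-clockwise)) -> North
  L (left (90° counter-clockwise)) -> West
  L (left (90° counter-clockwise)) -> South
  L (left (90° counter-clockwise)) -> East
  L (left (90° counter-clockwise)) -> North
  L (left (90° counter-clockwise)) -> West
  U (U-turn (180°)) -> East
Final: East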